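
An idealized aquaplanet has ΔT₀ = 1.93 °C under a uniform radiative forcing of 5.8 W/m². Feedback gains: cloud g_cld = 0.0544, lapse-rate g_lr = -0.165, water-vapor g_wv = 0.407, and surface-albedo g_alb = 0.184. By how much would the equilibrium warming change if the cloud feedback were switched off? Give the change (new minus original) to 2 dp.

Original: g = 0.4804, ΔT = 1.93/(1−0.4804) = 3.7144 °C.
Without cloud: g' = 0.426, ΔT' = 1.93/(1−0.426) = 3.3624 °C.
Change = 3.3624 − 3.7144 = -0.35 °C.

-0.35 °C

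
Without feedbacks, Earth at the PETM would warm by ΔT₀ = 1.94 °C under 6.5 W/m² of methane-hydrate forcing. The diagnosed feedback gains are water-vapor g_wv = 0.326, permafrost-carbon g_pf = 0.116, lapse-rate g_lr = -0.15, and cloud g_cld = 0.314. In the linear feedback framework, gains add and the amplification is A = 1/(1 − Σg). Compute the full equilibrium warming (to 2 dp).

4.92 °C

Total gain g = 0.326 + 0.116 − 0.15 + 0.314 = 0.606.
Amplification A = 1/(1 − 0.606) = 2.538.
ΔT = 1.94 × 2.538 = 4.92 °C.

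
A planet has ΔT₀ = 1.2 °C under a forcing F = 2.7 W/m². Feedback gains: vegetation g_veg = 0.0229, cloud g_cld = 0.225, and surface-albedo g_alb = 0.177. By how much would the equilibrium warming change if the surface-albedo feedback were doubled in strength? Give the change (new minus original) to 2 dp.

0.93 °C

Original: g = 0.4249, ΔT = 1.2/(1−0.4249) = 2.0866 °C.
With doubled surface-albedo: g' = 0.6019, ΔT' = 1.2/(1−0.6019) = 3.0143 °C.
Change = 3.0143 − 2.0866 = 0.93 °C.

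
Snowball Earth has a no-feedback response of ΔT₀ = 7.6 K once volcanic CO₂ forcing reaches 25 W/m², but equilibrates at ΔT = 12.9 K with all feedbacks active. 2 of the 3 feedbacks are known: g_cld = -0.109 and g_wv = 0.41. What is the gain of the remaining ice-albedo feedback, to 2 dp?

Amplification A = ΔT/ΔT₀ = 12.9/7.6 = 1.697.
Total gain g = 1 − 1/A = 1 − 1/1.697 = 0.4107.
Known gains sum to -0.109 + 0.41 = 0.301.
g_ice = 0.4107 − 0.301 = 0.11.

0.11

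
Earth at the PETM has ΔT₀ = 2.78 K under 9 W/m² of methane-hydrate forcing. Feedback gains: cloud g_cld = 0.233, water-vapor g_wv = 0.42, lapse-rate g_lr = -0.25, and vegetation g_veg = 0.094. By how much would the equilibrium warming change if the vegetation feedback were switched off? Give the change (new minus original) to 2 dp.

-0.87 K

Original: g = 0.497, ΔT = 2.78/(1−0.497) = 5.5268 K.
Without vegetation: g' = 0.403, ΔT' = 2.78/(1−0.403) = 4.6566 K.
Change = 4.6566 − 5.5268 = -0.87 K.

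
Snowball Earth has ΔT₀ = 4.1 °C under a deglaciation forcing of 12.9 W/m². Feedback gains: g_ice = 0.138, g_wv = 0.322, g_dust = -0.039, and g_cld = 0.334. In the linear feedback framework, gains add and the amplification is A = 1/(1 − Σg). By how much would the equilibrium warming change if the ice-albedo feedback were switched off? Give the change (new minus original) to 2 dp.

Original: g = 0.755, ΔT = 4.1/(1−0.755) = 16.7347 °C.
Without ice-albedo: g' = 0.617, ΔT' = 4.1/(1−0.617) = 10.7050 °C.
Change = 10.7050 − 16.7347 = -6.03 °C.

-6.03 °C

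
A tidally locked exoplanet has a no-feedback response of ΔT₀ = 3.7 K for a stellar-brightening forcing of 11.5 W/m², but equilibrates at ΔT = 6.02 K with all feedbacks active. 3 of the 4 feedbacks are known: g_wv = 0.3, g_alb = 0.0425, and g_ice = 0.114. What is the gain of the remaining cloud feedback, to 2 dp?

-0.07

Amplification A = ΔT/ΔT₀ = 6.02/3.7 = 1.627.
Total gain g = 1 − 1/A = 1 − 1/1.627 = 0.3854.
Known gains sum to 0.3 + 0.0425 + 0.114 = 0.4565.
g_cld = 0.3854 − 0.4565 = -0.07.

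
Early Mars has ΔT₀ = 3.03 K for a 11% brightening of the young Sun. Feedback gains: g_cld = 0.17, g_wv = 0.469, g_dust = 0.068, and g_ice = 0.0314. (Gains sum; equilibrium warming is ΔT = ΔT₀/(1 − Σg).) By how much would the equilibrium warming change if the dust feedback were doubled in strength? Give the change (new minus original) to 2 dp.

4.07 K

Original: g = 0.7384, ΔT = 3.03/(1−0.7384) = 11.5826 K.
With doubled dust: g' = 0.8064, ΔT' = 3.03/(1−0.8064) = 15.6508 K.
Change = 15.6508 − 11.5826 = 4.07 K.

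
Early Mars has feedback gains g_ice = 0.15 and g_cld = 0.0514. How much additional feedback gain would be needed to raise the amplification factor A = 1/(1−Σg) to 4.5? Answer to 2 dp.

Current total gain = 0.2014.
Target gain for A = 4.5: g* = 1 − 1/4.5 = 0.7778.
Additional gain needed = 0.7778 − 0.2014 = 0.58.

0.58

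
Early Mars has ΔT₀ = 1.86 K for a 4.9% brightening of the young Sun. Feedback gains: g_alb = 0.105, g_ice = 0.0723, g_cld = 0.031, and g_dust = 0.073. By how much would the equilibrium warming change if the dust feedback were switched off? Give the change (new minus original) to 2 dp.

-0.24 K

Original: g = 0.2813, ΔT = 1.86/(1−0.2813) = 2.5880 K.
Without dust: g' = 0.2083, ΔT' = 1.86/(1−0.2083) = 2.3494 K.
Change = 2.3494 − 2.5880 = -0.24 K.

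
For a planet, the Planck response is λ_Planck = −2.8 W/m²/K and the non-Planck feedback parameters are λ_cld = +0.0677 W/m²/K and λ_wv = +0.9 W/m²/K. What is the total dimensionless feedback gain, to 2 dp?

Convert to gains: g_cld = 0.0677/2.8 = 0.02418; g_wv = 0.9/2.8 = 0.3214.
Total gain g = 0.34558.

0.35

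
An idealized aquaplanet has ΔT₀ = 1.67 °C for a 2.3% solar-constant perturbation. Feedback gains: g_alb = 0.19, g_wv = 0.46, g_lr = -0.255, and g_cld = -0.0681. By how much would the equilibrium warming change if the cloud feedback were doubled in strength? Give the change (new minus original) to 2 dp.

-0.23 °C

Original: g = 0.3269, ΔT = 1.67/(1−0.3269) = 2.4811 °C.
With doubled cloud: g' = 0.2588, ΔT' = 1.67/(1−0.2588) = 2.2531 °C.
Change = 2.2531 − 2.4811 = -0.23 °C.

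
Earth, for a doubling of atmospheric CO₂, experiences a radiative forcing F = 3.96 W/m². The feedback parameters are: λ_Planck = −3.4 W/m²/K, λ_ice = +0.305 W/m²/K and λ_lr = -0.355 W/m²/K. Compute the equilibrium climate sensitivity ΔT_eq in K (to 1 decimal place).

1.1 K

Net feedback parameter λ = (−3.4) + (+0.305) + (-0.355) = -3.45 W/m²/K.
ΔT = −F/λ = −3.96/(-3.45) = 1.1 K.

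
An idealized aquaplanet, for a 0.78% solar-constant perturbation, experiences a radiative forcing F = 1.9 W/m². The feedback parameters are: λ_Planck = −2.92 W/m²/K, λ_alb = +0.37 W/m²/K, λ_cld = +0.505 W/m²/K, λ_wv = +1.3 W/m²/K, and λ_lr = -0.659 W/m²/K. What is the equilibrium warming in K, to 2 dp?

1.35 K

Net feedback parameter λ = (−2.92) + (+0.37) + (+0.505) + (+1.3) + (-0.659) = -1.404 W/m²/K.
ΔT = −F/λ = −1.9/(-1.404) = 1.35 K.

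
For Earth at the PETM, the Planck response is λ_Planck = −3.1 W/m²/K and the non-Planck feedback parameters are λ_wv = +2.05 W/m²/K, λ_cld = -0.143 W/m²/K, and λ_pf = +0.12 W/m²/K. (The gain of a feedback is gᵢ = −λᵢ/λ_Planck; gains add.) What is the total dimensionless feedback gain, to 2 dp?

0.65

Convert to gains: g_wv = 2.05/3.1 = 0.6613; g_cld = -0.143/3.1 = -0.04613; g_pf = 0.12/3.1 = 0.03871.
Total gain g = 0.65388.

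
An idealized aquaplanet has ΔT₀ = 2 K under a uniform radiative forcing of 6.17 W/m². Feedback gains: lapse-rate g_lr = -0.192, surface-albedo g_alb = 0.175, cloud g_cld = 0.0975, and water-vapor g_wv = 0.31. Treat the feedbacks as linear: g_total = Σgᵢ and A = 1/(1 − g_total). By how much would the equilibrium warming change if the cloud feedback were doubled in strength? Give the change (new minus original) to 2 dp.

0.62 K

Original: g = 0.3905, ΔT = 2/(1−0.3905) = 3.2814 K.
With doubled cloud: g' = 0.488, ΔT' = 2/(1−0.488) = 3.9062 K.
Change = 3.9062 − 3.2814 = 0.62 K.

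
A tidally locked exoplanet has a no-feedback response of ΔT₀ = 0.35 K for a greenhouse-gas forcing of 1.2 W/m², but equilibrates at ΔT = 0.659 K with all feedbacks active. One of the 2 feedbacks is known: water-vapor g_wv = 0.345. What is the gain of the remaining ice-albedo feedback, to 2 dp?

Amplification A = ΔT/ΔT₀ = 0.659/0.35 = 1.883.
Total gain g = 1 − 1/A = 1 − 1/1.883 = 0.4689.
The known gain is 0.345.
g_ice = 0.4689 − 0.345 = 0.12.

0.12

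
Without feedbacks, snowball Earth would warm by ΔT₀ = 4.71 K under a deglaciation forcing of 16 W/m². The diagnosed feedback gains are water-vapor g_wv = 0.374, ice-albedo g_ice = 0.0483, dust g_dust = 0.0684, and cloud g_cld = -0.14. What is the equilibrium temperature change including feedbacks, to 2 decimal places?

Total gain g = 0.374 + 0.0483 + 0.0684 − 0.14 = 0.3507.
Amplification A = 1/(1 − 0.3507) = 1.54.
ΔT = 4.71 × 1.54 = 7.25 K.

7.25 K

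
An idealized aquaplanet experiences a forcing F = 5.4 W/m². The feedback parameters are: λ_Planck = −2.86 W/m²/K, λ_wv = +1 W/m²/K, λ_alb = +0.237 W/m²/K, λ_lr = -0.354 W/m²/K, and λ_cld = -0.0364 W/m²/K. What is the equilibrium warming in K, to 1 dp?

Net feedback parameter λ = (−2.86) + (+1) + (+0.237) + (-0.354) + (-0.0364) = -2.0134 W/m²/K.
ΔT = −F/λ = −5.4/(-2.0134) = 2.7 K.

2.7 K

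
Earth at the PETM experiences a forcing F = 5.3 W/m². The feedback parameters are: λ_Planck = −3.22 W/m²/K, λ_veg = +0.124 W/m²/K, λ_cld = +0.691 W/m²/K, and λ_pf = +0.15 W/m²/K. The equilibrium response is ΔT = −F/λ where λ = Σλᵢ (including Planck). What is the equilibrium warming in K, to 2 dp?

2.35 K

Net feedback parameter λ = (−3.22) + (+0.124) + (+0.691) + (+0.15) = -2.255 W/m²/K.
ΔT = −F/λ = −5.3/(-2.255) = 2.35 K.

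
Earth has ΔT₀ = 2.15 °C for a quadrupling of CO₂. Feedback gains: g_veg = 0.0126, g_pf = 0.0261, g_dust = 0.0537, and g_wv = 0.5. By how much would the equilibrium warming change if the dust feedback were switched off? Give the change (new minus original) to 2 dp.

Original: g = 0.5924, ΔT = 2.15/(1−0.5924) = 5.2748 °C.
Without dust: g' = 0.5387, ΔT' = 2.15/(1−0.5387) = 4.6607 °C.
Change = 4.6607 − 5.2748 = -0.61 °C.

-0.61 °C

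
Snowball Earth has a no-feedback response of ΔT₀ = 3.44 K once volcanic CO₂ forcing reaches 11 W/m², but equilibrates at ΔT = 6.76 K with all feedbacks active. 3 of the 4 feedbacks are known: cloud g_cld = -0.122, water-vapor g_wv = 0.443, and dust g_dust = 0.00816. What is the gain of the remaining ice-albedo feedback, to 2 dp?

Amplification A = ΔT/ΔT₀ = 6.76/3.44 = 1.965.
Total gain g = 1 − 1/A = 1 − 1/1.965 = 0.4911.
Known gains sum to -0.122 + 0.443 + 0.00816 = 0.32916.
g_ice = 0.4911 − 0.32916 = 0.16.

0.16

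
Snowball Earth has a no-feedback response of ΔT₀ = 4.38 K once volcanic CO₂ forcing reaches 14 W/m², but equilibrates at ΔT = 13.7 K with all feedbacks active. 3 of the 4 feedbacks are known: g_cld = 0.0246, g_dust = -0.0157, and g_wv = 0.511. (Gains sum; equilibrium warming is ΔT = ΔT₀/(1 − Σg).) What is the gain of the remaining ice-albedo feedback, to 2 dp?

0.16

Amplification A = ΔT/ΔT₀ = 13.7/4.38 = 3.128.
Total gain g = 1 − 1/A = 1 − 1/3.128 = 0.6803.
Known gains sum to 0.0246 − 0.0157 + 0.511 = 0.5199.
g_ice = 0.6803 − 0.5199 = 0.16.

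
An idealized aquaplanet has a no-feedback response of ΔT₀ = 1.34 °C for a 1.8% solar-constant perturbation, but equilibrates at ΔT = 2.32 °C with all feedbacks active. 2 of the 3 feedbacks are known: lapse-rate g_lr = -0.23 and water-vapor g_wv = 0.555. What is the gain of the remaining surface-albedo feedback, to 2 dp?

Amplification A = ΔT/ΔT₀ = 2.32/1.34 = 1.731.
Total gain g = 1 − 1/A = 1 − 1/1.731 = 0.4223.
Known gains sum to -0.23 + 0.555 = 0.325.
g_alb = 0.4223 − 0.325 = 0.10.

0.10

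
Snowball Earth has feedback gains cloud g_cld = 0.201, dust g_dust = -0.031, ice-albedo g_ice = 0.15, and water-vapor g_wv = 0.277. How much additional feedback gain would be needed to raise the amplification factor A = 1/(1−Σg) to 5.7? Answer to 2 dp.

0.23

Current total gain = 0.597.
Target gain for A = 5.7: g* = 1 − 1/5.7 = 0.8246.
Additional gain needed = 0.8246 − 0.597 = 0.23.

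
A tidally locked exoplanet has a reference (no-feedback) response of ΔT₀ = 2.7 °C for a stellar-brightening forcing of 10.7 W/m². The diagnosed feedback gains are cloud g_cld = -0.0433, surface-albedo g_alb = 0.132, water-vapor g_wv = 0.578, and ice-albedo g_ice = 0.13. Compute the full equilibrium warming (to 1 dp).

13.3 °C

Total gain g = -0.0433 + 0.132 + 0.578 + 0.13 = 0.7967.
Amplification A = 1/(1 − 0.7967) = 4.919.
ΔT = 2.7 × 4.919 = 13.3 °C.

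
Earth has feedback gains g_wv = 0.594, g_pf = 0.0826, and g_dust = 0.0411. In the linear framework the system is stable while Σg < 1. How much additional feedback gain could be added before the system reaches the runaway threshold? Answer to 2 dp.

Current total gain = 0.594 + 0.0826 + 0.0411 = 0.7177.
Margin to runaway = 1 − 0.7177 = 0.28.

0.28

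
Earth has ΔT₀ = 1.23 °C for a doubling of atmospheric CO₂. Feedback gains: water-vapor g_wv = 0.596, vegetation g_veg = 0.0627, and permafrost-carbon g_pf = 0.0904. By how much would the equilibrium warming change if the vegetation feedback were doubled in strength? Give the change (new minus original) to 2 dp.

Original: g = 0.7491, ΔT = 1.23/(1−0.7491) = 4.9024 °C.
With doubled vegetation: g' = 0.8118, ΔT' = 1.23/(1−0.8118) = 6.5356 °C.
Change = 6.5356 − 4.9024 = 1.63 °C.

1.63 °C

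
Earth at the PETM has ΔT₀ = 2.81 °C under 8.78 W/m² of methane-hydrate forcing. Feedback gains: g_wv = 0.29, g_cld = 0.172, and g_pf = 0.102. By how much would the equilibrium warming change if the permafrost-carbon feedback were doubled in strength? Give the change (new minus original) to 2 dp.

1.97 °C

Original: g = 0.564, ΔT = 2.81/(1−0.564) = 6.4450 °C.
With doubled permafrost-carbon: g' = 0.666, ΔT' = 2.81/(1−0.666) = 8.4132 °C.
Change = 8.4132 − 6.4450 = 1.97 °C.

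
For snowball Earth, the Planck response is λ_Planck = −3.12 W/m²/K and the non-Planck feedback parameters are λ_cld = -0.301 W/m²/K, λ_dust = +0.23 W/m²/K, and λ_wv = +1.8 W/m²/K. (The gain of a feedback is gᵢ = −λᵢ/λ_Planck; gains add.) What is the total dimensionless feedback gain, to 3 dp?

0.554

Convert to gains: g_cld = -0.301/3.12 = -0.09647; g_dust = 0.23/3.12 = 0.07372; g_wv = 1.8/3.12 = 0.5769.
Total gain g = 0.55415.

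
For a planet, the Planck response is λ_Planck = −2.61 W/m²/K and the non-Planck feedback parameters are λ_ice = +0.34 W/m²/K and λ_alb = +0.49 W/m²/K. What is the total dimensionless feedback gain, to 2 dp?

0.32

Convert to gains: g_ice = 0.34/2.61 = 0.1303; g_alb = 0.49/2.61 = 0.1877.
Total gain g = 0.318.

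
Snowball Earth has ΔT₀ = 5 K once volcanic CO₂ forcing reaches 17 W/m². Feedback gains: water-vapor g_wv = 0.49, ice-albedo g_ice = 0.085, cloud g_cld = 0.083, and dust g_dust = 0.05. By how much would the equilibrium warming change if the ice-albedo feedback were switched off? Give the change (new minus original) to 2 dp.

Original: g = 0.708, ΔT = 5/(1−0.708) = 17.1233 K.
Without ice-albedo: g' = 0.623, ΔT' = 5/(1−0.623) = 13.2626 K.
Change = 13.2626 − 17.1233 = -3.86 K.

-3.86 K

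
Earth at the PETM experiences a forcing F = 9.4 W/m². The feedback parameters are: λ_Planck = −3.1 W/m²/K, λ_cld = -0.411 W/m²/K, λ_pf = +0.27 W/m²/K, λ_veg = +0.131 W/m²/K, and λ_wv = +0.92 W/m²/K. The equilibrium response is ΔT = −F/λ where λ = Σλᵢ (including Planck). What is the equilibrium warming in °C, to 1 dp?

Net feedback parameter λ = (−3.1) + (-0.411) + (+0.27) + (+0.131) + (+0.92) = -2.19 W/m²/K.
ΔT = −F/λ = −9.4/(-2.19) = 4.3 °C.

4.3 °C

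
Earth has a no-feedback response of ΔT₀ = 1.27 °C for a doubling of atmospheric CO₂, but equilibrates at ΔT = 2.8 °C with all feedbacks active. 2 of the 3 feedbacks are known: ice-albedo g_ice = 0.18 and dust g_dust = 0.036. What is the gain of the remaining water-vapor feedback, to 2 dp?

0.33

Amplification A = ΔT/ΔT₀ = 2.8/1.27 = 2.205.
Total gain g = 1 − 1/A = 1 − 1/2.205 = 0.5465.
Known gains sum to 0.18 + 0.036 = 0.216.
g_wv = 0.5465 − 0.216 = 0.33.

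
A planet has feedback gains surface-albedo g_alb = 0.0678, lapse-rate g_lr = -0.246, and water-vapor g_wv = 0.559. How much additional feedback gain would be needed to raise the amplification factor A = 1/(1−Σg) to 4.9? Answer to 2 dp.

0.42

Current total gain = 0.3808.
Target gain for A = 4.9: g* = 1 − 1/4.9 = 0.7959.
Additional gain needed = 0.7959 − 0.3808 = 0.42.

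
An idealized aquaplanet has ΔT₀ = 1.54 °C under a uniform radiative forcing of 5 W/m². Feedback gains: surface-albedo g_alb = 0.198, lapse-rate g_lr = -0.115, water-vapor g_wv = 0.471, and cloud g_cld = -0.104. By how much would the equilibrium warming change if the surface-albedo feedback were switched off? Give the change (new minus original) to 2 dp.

-0.74 °C

Original: g = 0.45, ΔT = 1.54/(1−0.45) = 2.8000 °C.
Without surface-albedo: g' = 0.252, ΔT' = 1.54/(1−0.252) = 2.0588 °C.
Change = 2.0588 − 2.8000 = -0.74 °C.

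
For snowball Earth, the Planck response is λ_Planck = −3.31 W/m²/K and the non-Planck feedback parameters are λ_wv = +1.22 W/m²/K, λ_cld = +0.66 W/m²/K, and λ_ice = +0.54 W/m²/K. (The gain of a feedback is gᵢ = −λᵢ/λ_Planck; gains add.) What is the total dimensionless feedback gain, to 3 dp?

0.731

Convert to gains: g_wv = 1.22/3.31 = 0.3686; g_cld = 0.66/3.31 = 0.1994; g_ice = 0.54/3.31 = 0.1631.
Total gain g = 0.7311.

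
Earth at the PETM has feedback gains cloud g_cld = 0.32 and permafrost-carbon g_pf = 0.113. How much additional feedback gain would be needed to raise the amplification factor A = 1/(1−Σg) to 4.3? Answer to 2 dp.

0.33

Current total gain = 0.433.
Target gain for A = 4.3: g* = 1 − 1/4.3 = 0.7674.
Additional gain needed = 0.7674 − 0.433 = 0.33.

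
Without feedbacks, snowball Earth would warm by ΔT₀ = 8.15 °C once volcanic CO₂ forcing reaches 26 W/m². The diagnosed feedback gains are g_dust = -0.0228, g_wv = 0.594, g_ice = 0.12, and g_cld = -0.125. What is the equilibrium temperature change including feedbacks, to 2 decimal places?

18.79 °C

Total gain g = -0.0228 + 0.594 + 0.12 − 0.125 = 0.5662.
Amplification A = 1/(1 − 0.5662) = 2.305.
ΔT = 8.15 × 2.305 = 18.79 °C.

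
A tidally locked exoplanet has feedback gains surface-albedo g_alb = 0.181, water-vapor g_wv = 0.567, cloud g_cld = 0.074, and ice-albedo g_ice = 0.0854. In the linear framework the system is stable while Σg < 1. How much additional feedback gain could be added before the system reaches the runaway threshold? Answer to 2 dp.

Current total gain = 0.181 + 0.567 + 0.074 + 0.0854 = 0.9074.
Margin to runaway = 1 − 0.9074 = 0.09.

0.09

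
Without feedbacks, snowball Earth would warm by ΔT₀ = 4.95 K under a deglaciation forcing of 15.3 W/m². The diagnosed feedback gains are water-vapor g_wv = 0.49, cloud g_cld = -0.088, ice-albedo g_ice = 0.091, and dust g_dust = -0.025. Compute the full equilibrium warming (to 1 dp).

9.3 K

Total gain g = 0.49 − 0.088 + 0.091 − 0.025 = 0.468.
Amplification A = 1/(1 − 0.468) = 1.88.
ΔT = 4.95 × 1.88 = 9.3 K.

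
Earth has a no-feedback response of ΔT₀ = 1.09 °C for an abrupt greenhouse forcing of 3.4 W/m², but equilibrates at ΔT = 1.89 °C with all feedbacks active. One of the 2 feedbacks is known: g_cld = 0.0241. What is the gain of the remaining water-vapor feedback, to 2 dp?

Amplification A = ΔT/ΔT₀ = 1.89/1.09 = 1.734.
Total gain g = 1 − 1/A = 1 − 1/1.734 = 0.4233.
The known gain is 0.0241.
g_wv = 0.4233 − 0.0241 = 0.40.

0.40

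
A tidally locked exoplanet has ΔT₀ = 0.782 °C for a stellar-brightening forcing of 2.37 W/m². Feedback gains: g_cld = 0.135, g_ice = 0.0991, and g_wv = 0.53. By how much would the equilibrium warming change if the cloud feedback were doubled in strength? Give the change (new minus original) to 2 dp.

Original: g = 0.7641, ΔT = 0.782/(1−0.7641) = 3.3150 °C.
With doubled cloud: g' = 0.8991, ΔT' = 0.782/(1−0.8991) = 7.7502 °C.
Change = 7.7502 − 3.3150 = 4.44 °C.

4.44 °C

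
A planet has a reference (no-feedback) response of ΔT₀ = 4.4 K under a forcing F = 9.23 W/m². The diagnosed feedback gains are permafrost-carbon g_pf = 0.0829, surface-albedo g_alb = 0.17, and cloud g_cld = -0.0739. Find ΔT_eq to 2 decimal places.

Total gain g = 0.0829 + 0.17 − 0.0739 = 0.179.
Amplification A = 1/(1 − 0.179) = 1.218.
ΔT = 4.4 × 1.218 = 5.36 K.

5.36 K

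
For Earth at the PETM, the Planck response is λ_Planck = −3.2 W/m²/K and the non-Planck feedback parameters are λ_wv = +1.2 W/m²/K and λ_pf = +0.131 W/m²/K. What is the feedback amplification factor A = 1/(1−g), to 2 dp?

Convert to gains: g_wv = 1.2/3.2 = 0.375; g_pf = 0.131/3.2 = 0.04094.
Total gain g = 0.41594.
A = 1/(1 − 0.41594) = 1.71.

1.71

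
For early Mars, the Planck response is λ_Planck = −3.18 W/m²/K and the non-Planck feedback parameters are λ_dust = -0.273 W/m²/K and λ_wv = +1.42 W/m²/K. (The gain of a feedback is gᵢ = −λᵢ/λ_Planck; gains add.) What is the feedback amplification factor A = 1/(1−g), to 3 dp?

1.564

Convert to gains: g_dust = -0.273/3.18 = -0.08585; g_wv = 1.42/3.18 = 0.4465.
Total gain g = 0.36065.
A = 1/(1 − 0.36065) = 1.564.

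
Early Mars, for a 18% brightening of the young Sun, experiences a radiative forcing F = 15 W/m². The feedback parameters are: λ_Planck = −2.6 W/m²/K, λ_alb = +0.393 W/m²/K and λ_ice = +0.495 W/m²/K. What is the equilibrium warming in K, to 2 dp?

Net feedback parameter λ = (−2.6) + (+0.393) + (+0.495) = -1.712 W/m²/K.
ΔT = −F/λ = −15/(-1.712) = 8.76 K.

8.76 K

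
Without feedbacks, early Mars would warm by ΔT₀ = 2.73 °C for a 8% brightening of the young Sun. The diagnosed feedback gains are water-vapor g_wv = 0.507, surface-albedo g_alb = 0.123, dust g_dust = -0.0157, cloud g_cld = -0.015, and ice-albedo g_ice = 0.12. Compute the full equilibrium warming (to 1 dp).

9.7 °C

Total gain g = 0.507 + 0.123 − 0.0157 − 0.015 + 0.12 = 0.7193.
Amplification A = 1/(1 − 0.7193) = 3.563.
ΔT = 2.73 × 3.563 = 9.7 °C.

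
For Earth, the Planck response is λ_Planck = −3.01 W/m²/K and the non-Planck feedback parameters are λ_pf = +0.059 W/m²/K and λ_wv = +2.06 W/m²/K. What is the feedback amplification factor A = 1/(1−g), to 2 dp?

3.38

Convert to gains: g_pf = 0.059/3.01 = 0.0196; g_wv = 2.06/3.01 = 0.6844.
Total gain g = 0.704.
A = 1/(1 − 0.704) = 3.38.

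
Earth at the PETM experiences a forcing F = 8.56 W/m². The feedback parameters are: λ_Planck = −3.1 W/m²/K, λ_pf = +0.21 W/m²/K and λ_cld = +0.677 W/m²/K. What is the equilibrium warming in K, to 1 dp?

3.9 K

Net feedback parameter λ = (−3.1) + (+0.21) + (+0.677) = -2.213 W/m²/K.
ΔT = −F/λ = −8.56/(-2.213) = 3.9 K.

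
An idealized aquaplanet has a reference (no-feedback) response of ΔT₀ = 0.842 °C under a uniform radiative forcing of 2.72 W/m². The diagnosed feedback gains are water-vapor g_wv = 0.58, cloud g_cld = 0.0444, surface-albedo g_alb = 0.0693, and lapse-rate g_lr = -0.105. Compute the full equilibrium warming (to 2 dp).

Total gain g = 0.58 + 0.0444 + 0.0693 − 0.105 = 0.5887.
Amplification A = 1/(1 − 0.5887) = 2.431.
ΔT = 0.842 × 2.431 = 2.05 °C.

2.05 °C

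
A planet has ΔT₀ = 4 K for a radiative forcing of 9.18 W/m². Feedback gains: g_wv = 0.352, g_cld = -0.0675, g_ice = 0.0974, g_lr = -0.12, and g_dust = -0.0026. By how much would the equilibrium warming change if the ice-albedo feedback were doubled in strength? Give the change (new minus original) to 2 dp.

Original: g = 0.2593, ΔT = 4/(1−0.2593) = 5.4003 K.
With doubled ice-albedo: g' = 0.3567, ΔT' = 4/(1−0.3567) = 6.2179 K.
Change = 6.2179 − 5.4003 = 0.82 K.

0.82 K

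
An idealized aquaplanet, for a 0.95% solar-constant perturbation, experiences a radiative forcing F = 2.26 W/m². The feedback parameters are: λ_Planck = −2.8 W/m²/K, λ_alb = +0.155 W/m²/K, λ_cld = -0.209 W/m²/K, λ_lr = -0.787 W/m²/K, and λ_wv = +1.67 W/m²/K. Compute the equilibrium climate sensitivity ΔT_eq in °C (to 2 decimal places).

1.15 °C

Net feedback parameter λ = (−2.8) + (+0.155) + (-0.209) + (-0.787) + (+1.67) = -1.971 W/m²/K.
ΔT = −F/λ = −2.26/(-1.971) = 1.15 °C.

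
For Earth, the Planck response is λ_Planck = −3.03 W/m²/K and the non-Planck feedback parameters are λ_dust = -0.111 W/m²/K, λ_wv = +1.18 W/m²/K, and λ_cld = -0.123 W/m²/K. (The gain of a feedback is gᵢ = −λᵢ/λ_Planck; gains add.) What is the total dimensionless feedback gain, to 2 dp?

Convert to gains: g_dust = -0.111/3.03 = -0.03663; g_wv = 1.18/3.03 = 0.3894; g_cld = -0.123/3.03 = -0.04059.
Total gain g = 0.31218.

0.31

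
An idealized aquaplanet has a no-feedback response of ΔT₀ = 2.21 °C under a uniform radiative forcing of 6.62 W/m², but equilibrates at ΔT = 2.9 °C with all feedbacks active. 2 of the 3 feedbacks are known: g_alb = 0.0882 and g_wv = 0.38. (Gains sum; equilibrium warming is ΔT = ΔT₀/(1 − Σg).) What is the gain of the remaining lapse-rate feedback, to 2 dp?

-0.23

Amplification A = ΔT/ΔT₀ = 2.9/2.21 = 1.312.
Total gain g = 1 − 1/A = 1 − 1/1.312 = 0.2378.
Known gains sum to 0.0882 + 0.38 = 0.4682.
g_lr = 0.2378 − 0.4682 = -0.23.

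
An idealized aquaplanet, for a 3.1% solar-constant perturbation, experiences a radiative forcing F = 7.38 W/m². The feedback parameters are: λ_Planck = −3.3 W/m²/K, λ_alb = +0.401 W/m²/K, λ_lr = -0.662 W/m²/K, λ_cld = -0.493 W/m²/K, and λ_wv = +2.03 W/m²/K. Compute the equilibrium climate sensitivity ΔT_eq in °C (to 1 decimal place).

3.6 °C

Net feedback parameter λ = (−3.3) + (+0.401) + (-0.662) + (-0.493) + (+2.03) = -2.024 W/m²/K.
ΔT = −F/λ = −7.38/(-2.024) = 3.6 °C.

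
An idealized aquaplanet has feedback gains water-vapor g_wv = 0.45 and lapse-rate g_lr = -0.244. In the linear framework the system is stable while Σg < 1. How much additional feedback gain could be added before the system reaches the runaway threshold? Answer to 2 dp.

Current total gain = 0.45 − 0.244 = 0.206.
Margin to runaway = 1 − 0.206 = 0.79.

0.79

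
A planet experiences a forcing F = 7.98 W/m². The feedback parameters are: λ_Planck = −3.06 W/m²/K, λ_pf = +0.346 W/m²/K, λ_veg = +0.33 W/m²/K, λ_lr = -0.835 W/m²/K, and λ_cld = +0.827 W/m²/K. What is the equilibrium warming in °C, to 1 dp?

Net feedback parameter λ = (−3.06) + (+0.346) + (+0.33) + (-0.835) + (+0.827) = -2.392 W/m²/K.
ΔT = −F/λ = −7.98/(-2.392) = 3.3 °C.

3.3 °C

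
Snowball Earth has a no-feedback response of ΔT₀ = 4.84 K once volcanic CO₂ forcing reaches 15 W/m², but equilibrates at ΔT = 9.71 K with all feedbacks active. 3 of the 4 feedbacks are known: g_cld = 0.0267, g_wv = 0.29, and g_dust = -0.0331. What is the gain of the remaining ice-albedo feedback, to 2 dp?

0.22

Amplification A = ΔT/ΔT₀ = 9.71/4.84 = 2.006.
Total gain g = 1 − 1/A = 1 − 1/2.006 = 0.5015.
Known gains sum to 0.0267 + 0.29 − 0.0331 = 0.2836.
g_ice = 0.5015 − 0.2836 = 0.22.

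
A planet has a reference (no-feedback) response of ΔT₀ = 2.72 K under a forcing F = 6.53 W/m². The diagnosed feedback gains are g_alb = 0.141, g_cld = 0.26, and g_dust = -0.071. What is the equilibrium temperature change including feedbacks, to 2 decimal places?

4.06 K

Total gain g = 0.141 + 0.26 − 0.071 = 0.33.
Amplification A = 1/(1 − 0.33) = 1.493.
ΔT = 2.72 × 1.493 = 4.06 K.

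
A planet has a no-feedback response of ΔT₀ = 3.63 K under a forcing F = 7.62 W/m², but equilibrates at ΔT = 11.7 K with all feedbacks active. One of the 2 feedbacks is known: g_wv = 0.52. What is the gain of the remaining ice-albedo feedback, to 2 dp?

Amplification A = ΔT/ΔT₀ = 11.7/3.63 = 3.223.
Total gain g = 1 − 1/A = 1 − 1/3.223 = 0.6897.
The known gain is 0.52.
g_ice = 0.6897 − 0.52 = 0.17.

0.17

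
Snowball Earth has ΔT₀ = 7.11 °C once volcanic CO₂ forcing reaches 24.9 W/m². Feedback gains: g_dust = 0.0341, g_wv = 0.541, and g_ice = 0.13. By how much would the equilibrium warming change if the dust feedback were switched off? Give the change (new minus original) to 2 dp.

-2.50 °C

Original: g = 0.7051, ΔT = 7.11/(1−0.7051) = 24.1099 °C.
Without dust: g' = 0.671, ΔT' = 7.11/(1−0.671) = 21.6109 °C.
Change = 21.6109 − 24.1099 = -2.50 °C.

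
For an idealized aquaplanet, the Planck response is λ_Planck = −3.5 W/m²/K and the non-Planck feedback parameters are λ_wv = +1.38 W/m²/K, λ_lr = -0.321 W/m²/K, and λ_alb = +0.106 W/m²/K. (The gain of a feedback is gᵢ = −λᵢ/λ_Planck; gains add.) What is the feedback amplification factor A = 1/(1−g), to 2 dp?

1.50

Convert to gains: g_wv = 1.38/3.5 = 0.3943; g_lr = -0.321/3.5 = -0.09171; g_alb = 0.106/3.5 = 0.03029.
Total gain g = 0.33288.
A = 1/(1 − 0.33288) = 1.50.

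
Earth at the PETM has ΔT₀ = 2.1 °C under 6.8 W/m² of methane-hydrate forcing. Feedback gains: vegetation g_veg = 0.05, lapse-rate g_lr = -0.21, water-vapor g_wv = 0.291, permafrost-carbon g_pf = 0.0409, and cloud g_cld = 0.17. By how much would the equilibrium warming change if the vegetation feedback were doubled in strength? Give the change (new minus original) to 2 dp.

0.26 °C

Original: g = 0.3419, ΔT = 2.1/(1−0.3419) = 3.1910 °C.
With doubled vegetation: g' = 0.3919, ΔT' = 2.1/(1−0.3919) = 3.4534 °C.
Change = 3.4534 − 3.1910 = 0.26 °C.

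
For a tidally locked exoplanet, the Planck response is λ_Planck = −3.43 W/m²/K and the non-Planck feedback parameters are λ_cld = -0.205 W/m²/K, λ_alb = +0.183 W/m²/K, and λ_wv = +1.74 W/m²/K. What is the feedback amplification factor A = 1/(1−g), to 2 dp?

2.00

Convert to gains: g_cld = -0.205/3.43 = -0.05977; g_alb = 0.183/3.43 = 0.05335; g_wv = 1.74/3.43 = 0.5073.
Total gain g = 0.50088.
A = 1/(1 − 0.50088) = 2.00.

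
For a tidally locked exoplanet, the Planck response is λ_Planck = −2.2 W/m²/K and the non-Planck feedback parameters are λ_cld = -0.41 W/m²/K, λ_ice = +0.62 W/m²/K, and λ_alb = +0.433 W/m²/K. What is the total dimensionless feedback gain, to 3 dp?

0.292

Convert to gains: g_cld = -0.41/2.2 = -0.1864; g_ice = 0.62/2.2 = 0.2818; g_alb = 0.433/2.2 = 0.1968.
Total gain g = 0.2922.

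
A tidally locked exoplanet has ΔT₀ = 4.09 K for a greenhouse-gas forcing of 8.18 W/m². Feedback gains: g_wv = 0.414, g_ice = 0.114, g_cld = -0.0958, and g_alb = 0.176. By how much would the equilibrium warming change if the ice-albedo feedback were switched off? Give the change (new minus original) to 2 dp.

-2.35 K

Original: g = 0.6082, ΔT = 4.09/(1−0.6082) = 10.4390 K.
Without ice-albedo: g' = 0.4942, ΔT' = 4.09/(1−0.4942) = 8.0862 K.
Change = 8.0862 − 10.4390 = -2.35 K.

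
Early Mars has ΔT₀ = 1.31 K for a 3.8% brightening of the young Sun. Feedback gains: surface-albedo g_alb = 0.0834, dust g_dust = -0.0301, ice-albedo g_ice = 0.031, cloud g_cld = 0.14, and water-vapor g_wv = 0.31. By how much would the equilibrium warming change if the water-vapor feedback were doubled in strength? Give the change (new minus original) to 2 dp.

Original: g = 0.5343, ΔT = 1.31/(1−0.5343) = 2.8130 K.
With doubled water-vapor: g' = 0.8443, ΔT' = 1.31/(1−0.8443) = 8.4136 K.
Change = 8.4136 − 2.8130 = 5.60 K.

5.60 K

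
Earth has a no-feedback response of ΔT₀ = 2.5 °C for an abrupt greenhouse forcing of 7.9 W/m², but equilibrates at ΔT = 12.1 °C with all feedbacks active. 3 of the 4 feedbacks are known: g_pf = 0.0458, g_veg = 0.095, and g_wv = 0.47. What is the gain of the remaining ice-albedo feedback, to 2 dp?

0.18

Amplification A = ΔT/ΔT₀ = 12.1/2.5 = 4.84.
Total gain g = 1 − 1/A = 1 − 1/4.84 = 0.7934.
Known gains sum to 0.0458 + 0.095 + 0.47 = 0.6108.
g_ice = 0.7934 − 0.6108 = 0.18.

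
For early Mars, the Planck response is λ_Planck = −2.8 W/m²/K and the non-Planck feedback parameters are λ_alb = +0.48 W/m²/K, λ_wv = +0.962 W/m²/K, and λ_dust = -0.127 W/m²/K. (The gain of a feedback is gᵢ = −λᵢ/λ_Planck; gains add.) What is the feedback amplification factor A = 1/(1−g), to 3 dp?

1.886

Convert to gains: g_alb = 0.48/2.8 = 0.1714; g_wv = 0.962/2.8 = 0.3436; g_dust = -0.127/2.8 = -0.04536.
Total gain g = 0.46964.
A = 1/(1 − 0.46964) = 1.886.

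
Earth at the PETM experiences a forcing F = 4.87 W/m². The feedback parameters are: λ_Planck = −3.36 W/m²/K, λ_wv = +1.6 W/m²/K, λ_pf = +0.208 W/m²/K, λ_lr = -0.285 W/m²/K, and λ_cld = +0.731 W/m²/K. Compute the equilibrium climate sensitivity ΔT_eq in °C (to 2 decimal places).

4.40 °C

Net feedback parameter λ = (−3.36) + (+1.6) + (+0.208) + (-0.285) + (+0.731) = -1.106 W/m²/K.
ΔT = −F/λ = −4.87/(-1.106) = 4.40 °C.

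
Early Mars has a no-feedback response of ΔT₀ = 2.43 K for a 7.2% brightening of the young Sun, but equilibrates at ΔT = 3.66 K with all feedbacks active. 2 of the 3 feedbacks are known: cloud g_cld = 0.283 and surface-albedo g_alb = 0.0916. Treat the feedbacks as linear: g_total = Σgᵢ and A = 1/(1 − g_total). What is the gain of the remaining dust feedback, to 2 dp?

-0.04

Amplification A = ΔT/ΔT₀ = 3.66/2.43 = 1.506.
Total gain g = 1 − 1/A = 1 − 1/1.506 = 0.336.
Known gains sum to 0.283 + 0.0916 = 0.3746.
g_dust = 0.336 − 0.3746 = -0.04.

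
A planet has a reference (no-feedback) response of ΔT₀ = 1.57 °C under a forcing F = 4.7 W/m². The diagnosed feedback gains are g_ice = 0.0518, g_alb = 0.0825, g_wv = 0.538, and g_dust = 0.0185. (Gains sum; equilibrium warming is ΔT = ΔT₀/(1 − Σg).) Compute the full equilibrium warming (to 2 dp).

5.08 °C

Total gain g = 0.0518 + 0.0825 + 0.538 + 0.0185 = 0.6908.
Amplification A = 1/(1 − 0.6908) = 3.234.
ΔT = 1.57 × 3.234 = 5.08 °C.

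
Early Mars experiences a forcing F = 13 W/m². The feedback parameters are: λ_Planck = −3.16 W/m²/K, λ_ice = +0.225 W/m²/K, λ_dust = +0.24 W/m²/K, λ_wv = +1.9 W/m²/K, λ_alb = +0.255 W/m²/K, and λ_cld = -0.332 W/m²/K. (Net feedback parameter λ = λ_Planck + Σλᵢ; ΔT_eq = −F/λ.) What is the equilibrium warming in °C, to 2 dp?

14.91 °C

Net feedback parameter λ = (−3.16) + (+0.225) + (+0.24) + (+1.9) + (+0.255) + (-0.332) = -0.872 W/m²/K.
ΔT = −F/λ = −13/(-0.872) = 14.91 °C.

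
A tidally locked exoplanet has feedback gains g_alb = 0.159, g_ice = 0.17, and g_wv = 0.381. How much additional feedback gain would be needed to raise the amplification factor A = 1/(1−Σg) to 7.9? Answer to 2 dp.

Current total gain = 0.71.
Target gain for A = 7.9: g* = 1 − 1/7.9 = 0.8734.
Additional gain needed = 0.8734 − 0.71 = 0.16.

0.16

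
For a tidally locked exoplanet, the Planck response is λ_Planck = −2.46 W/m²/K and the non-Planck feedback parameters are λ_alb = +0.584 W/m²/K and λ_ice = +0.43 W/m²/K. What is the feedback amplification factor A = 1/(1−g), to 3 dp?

Convert to gains: g_alb = 0.584/2.46 = 0.2374; g_ice = 0.43/2.46 = 0.1748.
Total gain g = 0.4122.
A = 1/(1 − 0.4122) = 1.701.

1.701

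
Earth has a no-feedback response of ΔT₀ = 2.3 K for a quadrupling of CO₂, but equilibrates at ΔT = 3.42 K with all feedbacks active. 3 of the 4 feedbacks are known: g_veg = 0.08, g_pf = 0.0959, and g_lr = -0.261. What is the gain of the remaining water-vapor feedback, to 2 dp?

Amplification A = ΔT/ΔT₀ = 3.42/2.3 = 1.487.
Total gain g = 1 − 1/A = 1 − 1/1.487 = 0.3275.
Known gains sum to 0.08 + 0.0959 − 0.261 = -0.0851.
g_wv = 0.3275 + 0.0851 = 0.41.

0.41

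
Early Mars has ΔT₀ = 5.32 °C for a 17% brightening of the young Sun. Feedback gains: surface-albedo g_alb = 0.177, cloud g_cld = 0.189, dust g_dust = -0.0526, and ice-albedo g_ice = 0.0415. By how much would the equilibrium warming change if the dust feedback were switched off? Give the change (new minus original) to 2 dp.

0.73 °C

Original: g = 0.3549, ΔT = 5.32/(1−0.3549) = 8.2468 °C.
Without dust: g' = 0.4075, ΔT' = 5.32/(1−0.4075) = 8.9789 °C.
Change = 8.9789 − 8.2468 = 0.73 °C.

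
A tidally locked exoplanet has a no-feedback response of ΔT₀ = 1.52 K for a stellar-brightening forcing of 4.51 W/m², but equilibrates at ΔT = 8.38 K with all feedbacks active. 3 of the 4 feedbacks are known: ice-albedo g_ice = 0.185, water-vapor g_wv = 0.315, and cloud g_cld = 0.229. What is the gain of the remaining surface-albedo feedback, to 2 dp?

Amplification A = ΔT/ΔT₀ = 8.38/1.52 = 5.513.
Total gain g = 1 − 1/A = 1 − 1/5.513 = 0.8186.
Known gains sum to 0.185 + 0.315 + 0.229 = 0.729.
g_alb = 0.8186 − 0.729 = 0.09.

0.09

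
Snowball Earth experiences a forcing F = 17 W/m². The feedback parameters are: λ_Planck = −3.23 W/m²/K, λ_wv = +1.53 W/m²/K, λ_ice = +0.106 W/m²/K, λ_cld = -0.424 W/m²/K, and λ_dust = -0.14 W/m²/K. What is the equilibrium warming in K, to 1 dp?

7.9 K

Net feedback parameter λ = (−3.23) + (+1.53) + (+0.106) + (-0.424) + (-0.14) = -2.158 W/m²/K.
ΔT = −F/λ = −17/(-2.158) = 7.9 K.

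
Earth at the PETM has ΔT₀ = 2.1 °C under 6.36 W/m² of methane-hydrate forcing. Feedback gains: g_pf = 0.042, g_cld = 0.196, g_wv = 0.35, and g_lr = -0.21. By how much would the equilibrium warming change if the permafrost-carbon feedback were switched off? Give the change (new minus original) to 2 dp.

Original: g = 0.378, ΔT = 2.1/(1−0.378) = 3.3762 °C.
Without permafrost-carbon: g' = 0.336, ΔT' = 2.1/(1−0.336) = 3.1627 °C.
Change = 3.1627 − 3.3762 = -0.21 °C.

-0.21 °C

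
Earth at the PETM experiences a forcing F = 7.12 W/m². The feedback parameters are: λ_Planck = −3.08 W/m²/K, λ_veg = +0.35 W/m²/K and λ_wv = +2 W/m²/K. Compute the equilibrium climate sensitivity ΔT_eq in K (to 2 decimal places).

9.75 K

Net feedback parameter λ = (−3.08) + (+0.35) + (+2) = -0.73 W/m²/K.
ΔT = −F/λ = −7.12/(-0.73) = 9.75 K.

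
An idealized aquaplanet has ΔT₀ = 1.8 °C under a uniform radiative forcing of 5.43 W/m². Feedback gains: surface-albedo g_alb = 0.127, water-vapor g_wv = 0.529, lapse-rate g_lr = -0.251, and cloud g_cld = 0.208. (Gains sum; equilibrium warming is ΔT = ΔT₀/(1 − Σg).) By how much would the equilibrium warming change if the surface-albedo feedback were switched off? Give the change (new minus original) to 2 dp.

Original: g = 0.613, ΔT = 1.8/(1−0.613) = 4.6512 °C.
Without surface-albedo: g' = 0.486, ΔT' = 1.8/(1−0.486) = 3.5019 °C.
Change = 3.5019 − 4.6512 = -1.15 °C.

-1.15 °C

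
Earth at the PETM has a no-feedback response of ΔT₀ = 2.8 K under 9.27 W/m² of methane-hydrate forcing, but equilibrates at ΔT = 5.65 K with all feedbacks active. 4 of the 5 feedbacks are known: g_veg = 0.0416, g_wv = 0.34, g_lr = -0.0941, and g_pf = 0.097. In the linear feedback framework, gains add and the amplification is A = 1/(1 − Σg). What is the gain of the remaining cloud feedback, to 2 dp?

0.12

Amplification A = ΔT/ΔT₀ = 5.65/2.8 = 2.018.
Total gain g = 1 − 1/A = 1 − 1/2.018 = 0.5045.
Known gains sum to 0.0416 + 0.34 − 0.0941 + 0.097 = 0.3845.
g_cld = 0.5045 − 0.3845 = 0.12.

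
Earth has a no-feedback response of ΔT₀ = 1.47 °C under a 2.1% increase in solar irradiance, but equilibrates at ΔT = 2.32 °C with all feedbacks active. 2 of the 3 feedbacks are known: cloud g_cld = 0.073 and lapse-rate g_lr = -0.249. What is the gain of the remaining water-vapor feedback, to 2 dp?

0.54

Amplification A = ΔT/ΔT₀ = 2.32/1.47 = 1.578.
Total gain g = 1 − 1/A = 1 − 1/1.578 = 0.3663.
Known gains sum to 0.073 − 0.249 = -0.176.
g_wv = 0.3663 + 0.176 = 0.54.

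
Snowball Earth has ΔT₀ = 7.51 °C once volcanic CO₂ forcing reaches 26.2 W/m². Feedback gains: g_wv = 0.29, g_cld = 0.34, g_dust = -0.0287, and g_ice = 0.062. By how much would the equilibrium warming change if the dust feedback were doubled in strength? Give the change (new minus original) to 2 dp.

Original: g = 0.6633, ΔT = 7.51/(1−0.6633) = 22.3047 °C.
With doubled dust: g' = 0.6346, ΔT' = 7.51/(1−0.6346) = 20.5528 °C.
Change = 20.5528 − 22.3047 = -1.75 °C.

-1.75 °C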